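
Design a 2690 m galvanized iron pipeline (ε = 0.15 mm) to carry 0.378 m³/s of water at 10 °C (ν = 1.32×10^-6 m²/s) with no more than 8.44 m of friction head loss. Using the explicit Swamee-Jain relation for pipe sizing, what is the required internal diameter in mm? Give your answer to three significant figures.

D ≈ 577 mm

Swamee-Jain (Type III): D = 0.66·[ε^1.25·(LQ²/(gh_f))^4.75 + ν·Q^9.4·(L/(gh_f))^5.2]^0.04
LQ²/(gh_f) = 4.642; L/(gh_f) = 32.49
Term 1 = ε^1.25·(…)^4.75 = 0.0244; Term 2 = ν·Q^9.4·(…)^5.2 = 0.0102
D = 0.66·(0.0244 + 0.0102)^0.04 = 0.5769 m = 577 mm
Check: V = 1.45 m/s, Re = 6.32×10^5, f = 0.01579, h_f = 7.84 m ≈ 8.44 m ✓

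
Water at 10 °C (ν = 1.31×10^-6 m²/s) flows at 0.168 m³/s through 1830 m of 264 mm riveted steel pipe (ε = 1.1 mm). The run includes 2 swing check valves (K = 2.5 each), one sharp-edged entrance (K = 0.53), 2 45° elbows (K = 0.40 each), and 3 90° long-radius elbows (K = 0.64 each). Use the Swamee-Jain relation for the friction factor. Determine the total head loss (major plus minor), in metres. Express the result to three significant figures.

H_L ≈ 101 m

V = 4Q/(πD²) = 3.069 m/s; V²/2g = 0.4801 m
Re = 6.19×10^5, ε/D = 0.00417 → f = 0.02902 (Swamee-Jain)
Major: h_f = f(L/D)·V²/2g = 0.02902·6932·0.4801 = 96.58 m
Minor: ΣK = 8.25; h_m = ΣK·V²/2g = 3.961 m
Total H_L = 96.58 + 3.961 = 100.5 m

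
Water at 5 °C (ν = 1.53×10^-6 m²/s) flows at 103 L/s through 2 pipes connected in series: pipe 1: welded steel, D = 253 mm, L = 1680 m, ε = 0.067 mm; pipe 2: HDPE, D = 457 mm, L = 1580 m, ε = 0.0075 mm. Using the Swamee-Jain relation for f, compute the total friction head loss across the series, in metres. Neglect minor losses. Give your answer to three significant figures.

H ≈ 24.7 m

Pipe 1: V = 2.049 m/s, Re = 3.39×10^5, ε/D = 2.65×10^-4, f = 0.01661, h_1 = f(L/D)V²/2g = 23.60 m
Pipe 2: V = 0.6279 m/s, Re = 1.88×10^5, ε/D = 1.64×10^-5, f = 0.01587, h_2 = f(L/D)V²/2g = 1.103 m
Series → Q common, losses add: H = Σh = 24.71 m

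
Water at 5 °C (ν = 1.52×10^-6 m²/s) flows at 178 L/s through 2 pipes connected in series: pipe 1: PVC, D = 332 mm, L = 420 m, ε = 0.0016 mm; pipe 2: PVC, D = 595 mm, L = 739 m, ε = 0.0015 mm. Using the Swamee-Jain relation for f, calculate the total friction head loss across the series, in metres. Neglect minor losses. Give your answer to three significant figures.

Pipe 1: V = 2.056 m/s, Re = 4.49×10^5, ε/D = 4.82×10^-6, f = 0.01342, h_1 = f(L/D)V²/2g = 3.658 m
Pipe 2: V = 0.6402 m/s, Re = 2.51×10^5, ε/D = 2.52×10^-6, f = 0.01490, h_2 = f(L/D)V²/2g = 0.3865 m
Series → Q common, losses add: H = Σh = 4.044 m

H ≈ 4.04 m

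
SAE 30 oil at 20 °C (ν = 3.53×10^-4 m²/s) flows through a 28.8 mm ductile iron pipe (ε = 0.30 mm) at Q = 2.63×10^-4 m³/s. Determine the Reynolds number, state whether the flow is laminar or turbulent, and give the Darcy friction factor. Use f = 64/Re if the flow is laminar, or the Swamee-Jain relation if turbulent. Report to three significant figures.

Re ≈ 32.9; laminar; f = 64/Re ≈ 1.94

V = 4Q/(πD²) = 0.4037 m/s
Re = VD/ν = 0.4037·0.0288/3.53×10^-4 = 32.9
Re < 2300 → laminar → f = 64/Re = 1.943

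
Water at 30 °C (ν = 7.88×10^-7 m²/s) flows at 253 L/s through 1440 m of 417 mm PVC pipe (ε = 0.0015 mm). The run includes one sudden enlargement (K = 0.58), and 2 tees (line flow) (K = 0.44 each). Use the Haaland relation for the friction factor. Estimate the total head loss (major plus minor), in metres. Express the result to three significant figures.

H_L ≈ 7.31 m

V = 4Q/(πD²) = 1.853 m/s; V²/2g = 0.1749 m
Re = 9.80×10^5, ε/D = 3.60×10^-6 → f = 0.01168 (Haaland)
Major: h_f = f(L/D)·V²/2g = 0.01168·3453·0.1749 = 7.057 m
Minor: ΣK = 1.46; h_m = ΣK·V²/2g = 0.2554 m
Total H_L = 7.057 + 0.2554 = 7.313 m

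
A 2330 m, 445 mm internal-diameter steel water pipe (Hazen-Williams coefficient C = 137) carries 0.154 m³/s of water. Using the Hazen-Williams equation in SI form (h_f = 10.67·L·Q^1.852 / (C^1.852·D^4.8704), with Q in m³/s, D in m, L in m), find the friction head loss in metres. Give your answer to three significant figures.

h_f = 10.67·2330·0.154^1.852 / (137^1.852·0.445^4.8704) = 4.428 m

h_f ≈ 4.43 m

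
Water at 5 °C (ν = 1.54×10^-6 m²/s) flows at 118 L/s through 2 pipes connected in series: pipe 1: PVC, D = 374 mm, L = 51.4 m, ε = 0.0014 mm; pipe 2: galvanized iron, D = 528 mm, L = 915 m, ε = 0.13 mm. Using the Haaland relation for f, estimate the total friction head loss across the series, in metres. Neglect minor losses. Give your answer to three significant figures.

H ≈ 0.564 m

Pipe 1: V = 1.074 m/s, Re = 2.61×10^5, ε/D = 3.74×10^-6, f = 0.01475, h_1 = f(L/D)V²/2g = 0.1192 m
Pipe 2: V = 0.5389 m/s, Re = 1.85×10^5, ε/D = 2.46×10^-4, f = 0.01734, h_2 = f(L/D)V²/2g = 0.4449 m
Series → Q common, losses add: H = Σh = 0.5641 m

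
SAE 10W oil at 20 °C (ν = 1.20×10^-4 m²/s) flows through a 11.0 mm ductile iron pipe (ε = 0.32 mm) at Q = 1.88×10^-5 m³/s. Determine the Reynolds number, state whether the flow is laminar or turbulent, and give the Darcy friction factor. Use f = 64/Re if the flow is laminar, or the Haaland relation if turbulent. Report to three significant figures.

Re ≈ 18.1; laminar; f = 64/Re ≈ 3.53

V = 4Q/(πD²) = 0.1978 m/s
Re = VD/ν = 0.1978·0.0110/1.20×10^-4 = 18.1
Re < 2300 → laminar → f = 64/Re = 3.529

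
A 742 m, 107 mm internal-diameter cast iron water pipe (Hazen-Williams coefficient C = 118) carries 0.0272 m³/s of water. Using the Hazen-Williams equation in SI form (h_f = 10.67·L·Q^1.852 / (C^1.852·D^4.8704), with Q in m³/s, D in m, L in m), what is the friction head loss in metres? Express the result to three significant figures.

h_f = 10.67·742·0.0272^1.852 / (118^1.852·0.107^4.8704) = 77.54 m

h_f ≈ 77.5 m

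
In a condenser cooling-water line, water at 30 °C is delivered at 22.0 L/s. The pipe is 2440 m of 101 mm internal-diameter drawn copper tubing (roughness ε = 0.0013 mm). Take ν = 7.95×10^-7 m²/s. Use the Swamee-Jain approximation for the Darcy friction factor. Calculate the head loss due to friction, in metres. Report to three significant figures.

V = 4Q/(πD²) = 4·0.0220/(π·0.101²) = 2.746 m/s
Re = VD/ν = 2.746·0.101/7.95×10^-7 = 3.49×10^5 → turbulent
ε/D = 0.0013/101 = 1.29×10^-5
Swamee-Jain: f = 0.01414
h_f = f(L/D)V²/(2g) = 0.01414·(2440/0.101)·2.746²/(2·9.81) = 131.3 m

h_f ≈ 131 m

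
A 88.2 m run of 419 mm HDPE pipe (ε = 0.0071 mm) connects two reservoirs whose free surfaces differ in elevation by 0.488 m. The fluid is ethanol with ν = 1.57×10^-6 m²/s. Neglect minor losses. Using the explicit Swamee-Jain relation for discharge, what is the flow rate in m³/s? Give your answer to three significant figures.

Swamee-Jain (Type II): Q = -0.965·√(gD⁵h_f/L)·ln[ε/(3.7D) + √(3.17ν²L/(gD³h_f))]
√(gD⁵h_f/L) = √(9.81·0.419⁵·0.488/88.2) = 0.02648
ε/(3.7D) = 4.58×10^-6; √(3.17ν²L/(gD³h_f)) = 4.42×10^-5
Q = -0.965·0.02648·ln(4.882×10^-5) = 0.2536 m³/s
Check: V = 1.84 m/s, Re = 4.91×10^5, f = 0.01340, h_f = 0.486 m ≈ 0.488 m ✓

Q ≈ 0.254 m³/s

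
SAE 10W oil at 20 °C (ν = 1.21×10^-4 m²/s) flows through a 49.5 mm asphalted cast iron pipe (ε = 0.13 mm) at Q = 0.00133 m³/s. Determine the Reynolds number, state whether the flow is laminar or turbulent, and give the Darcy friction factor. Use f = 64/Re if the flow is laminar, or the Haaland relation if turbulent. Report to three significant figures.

Re ≈ 283; laminar; f = 64/Re ≈ 0.226

V = 4Q/(πD²) = 0.6911 m/s
Re = VD/ν = 0.6911·0.0495/1.21×10^-4 = 283
Re < 2300 → laminar → f = 64/Re = 0.2264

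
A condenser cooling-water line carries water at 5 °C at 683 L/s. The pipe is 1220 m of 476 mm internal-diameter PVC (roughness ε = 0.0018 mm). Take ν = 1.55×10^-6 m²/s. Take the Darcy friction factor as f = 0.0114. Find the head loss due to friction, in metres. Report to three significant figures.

V = 4Q/(πD²) = 4·0.683/(π·0.476²) = 3.838 m/s
h_f = f(L/D)V²/(2g) = 0.01140·(1220/0.476)·3.838²/(2·9.81) = 21.94 m

h_f ≈ 21.9 m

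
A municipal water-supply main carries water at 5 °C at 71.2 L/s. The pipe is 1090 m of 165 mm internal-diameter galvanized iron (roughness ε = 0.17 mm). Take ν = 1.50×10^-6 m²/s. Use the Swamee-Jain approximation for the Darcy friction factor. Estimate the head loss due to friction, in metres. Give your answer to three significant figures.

V = 4Q/(πD²) = 4·0.0712/(π·0.165²) = 3.330 m/s
Re = VD/ν = 3.330·0.165/1.50×10^-6 = 3.66×10^5 → turbulent
ε/D = 0.17/165 = 0.00103
Swamee-Jain: f = 0.02070
h_f = f(L/D)V²/(2g) = 0.02070·(1090/0.165)·3.330²/(2·9.81) = 77.28 m

h_f ≈ 77.3 m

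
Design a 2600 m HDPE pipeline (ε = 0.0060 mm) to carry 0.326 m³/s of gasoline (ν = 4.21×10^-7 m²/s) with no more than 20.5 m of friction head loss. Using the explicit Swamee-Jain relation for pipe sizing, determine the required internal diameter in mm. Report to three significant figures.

Swamee-Jain (Type III): D = 0.66·[ε^1.25·(LQ²/(gh_f))^4.75 + ν·Q^9.4·(L/(gh_f))^5.2]^0.04
LQ²/(gh_f) = 1.374; L/(gh_f) = 12.93
Term 1 = ε^1.25·(…)^4.75 = 1.34×10^-6; Term 2 = ν·Q^9.4·(…)^5.2 = 6.74×10^-6
D = 0.66·(1.34×10^-6 + 6.74×10^-6)^0.04 = 0.4129 m = 413 mm
Check: V = 2.43 m/s, Re = 2.39×10^6, f = 0.01066, h_f = 20.3 m ≈ 20.5 m ✓

D ≈ 413 mm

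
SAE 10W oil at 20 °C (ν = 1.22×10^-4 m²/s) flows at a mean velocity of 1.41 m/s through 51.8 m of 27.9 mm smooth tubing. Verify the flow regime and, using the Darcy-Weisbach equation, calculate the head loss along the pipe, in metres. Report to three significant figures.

Re = VD/ν = 1.41·0.02790/1.22×10^-4 = 322 → laminar (Re < 2300)
f = 64/Re = 0.1985
h_f = f(L/D)V²/(2g) = 0.1985·(51.8/0.02790)·1.41²/(2·9.81) = 37.34 m

h_f ≈ 37.3 m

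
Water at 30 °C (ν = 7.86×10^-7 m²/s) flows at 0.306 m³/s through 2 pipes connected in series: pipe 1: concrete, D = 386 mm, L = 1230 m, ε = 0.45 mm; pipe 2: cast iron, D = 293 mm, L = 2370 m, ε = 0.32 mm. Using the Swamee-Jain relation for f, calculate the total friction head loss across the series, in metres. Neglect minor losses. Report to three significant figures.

H ≈ 195 m

Pipe 1: V = 2.615 m/s, Re = 1.28×10^6, ε/D = 0.00117, f = 0.02068, h_1 = f(L/D)V²/2g = 22.96 m
Pipe 2: V = 4.538 m/s, Re = 1.69×10^6, ε/D = 0.00109, f = 0.02030, h_2 = f(L/D)V²/2g = 172.4 m
Series → Q common, losses add: H = Σh = 195.3 m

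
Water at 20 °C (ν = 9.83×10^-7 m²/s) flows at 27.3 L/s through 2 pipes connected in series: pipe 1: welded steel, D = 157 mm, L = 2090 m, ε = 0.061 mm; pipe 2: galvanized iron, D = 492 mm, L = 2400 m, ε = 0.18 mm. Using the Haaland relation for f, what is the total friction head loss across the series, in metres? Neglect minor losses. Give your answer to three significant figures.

H ≈ 24.2 m

Pipe 1: V = 1.410 m/s, Re = 2.25×10^5, ε/D = 3.89×10^-4, f = 0.01782, h_1 = f(L/D)V²/2g = 24.05 m
Pipe 2: V = 0.1436 m/s, Re = 7.19×10^4, ε/D = 3.66×10^-4, f = 0.02050, h_2 = f(L/D)V²/2g = 0.1051 m
Series → Q common, losses add: H = Σh = 24.15 m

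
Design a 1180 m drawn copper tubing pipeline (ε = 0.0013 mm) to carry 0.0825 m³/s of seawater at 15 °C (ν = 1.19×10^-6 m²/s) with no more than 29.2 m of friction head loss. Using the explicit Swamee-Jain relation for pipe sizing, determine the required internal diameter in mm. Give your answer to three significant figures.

D ≈ 201 mm

Swamee-Jain (Type III): D = 0.66·[ε^1.25·(LQ²/(gh_f))^4.75 + ν·Q^9.4·(L/(gh_f))^5.2]^0.04
LQ²/(gh_f) = 0.02804; L/(gh_f) = 4.119
Term 1 = ε^1.25·(…)^4.75 = 1.86×10^-15; Term 2 = ν·Q^9.4·(…)^5.2 = 1.22×10^-13
D = 0.66·(1.86×10^-15 + 1.22×10^-13)^0.04 = 0.2010 m = 201 mm
Check: V = 2.60 m/s, Re = 4.39×10^5, f = 0.01350, h_f = 27.3 m ≈ 29.2 m ✓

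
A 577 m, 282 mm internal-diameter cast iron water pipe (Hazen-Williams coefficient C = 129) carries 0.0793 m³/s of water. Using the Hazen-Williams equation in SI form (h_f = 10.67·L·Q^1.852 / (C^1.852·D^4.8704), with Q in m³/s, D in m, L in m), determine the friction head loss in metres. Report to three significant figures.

h_f = 10.67·577·0.0793^1.852 / (129^1.852·0.282^4.8704) = 3.307 m

h_f ≈ 3.31 m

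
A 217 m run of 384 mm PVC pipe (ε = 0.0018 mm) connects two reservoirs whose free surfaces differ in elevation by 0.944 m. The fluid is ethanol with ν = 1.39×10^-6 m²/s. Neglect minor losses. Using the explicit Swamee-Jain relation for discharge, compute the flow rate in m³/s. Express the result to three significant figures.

Swamee-Jain (Type II): Q = -0.965·√(gD⁵h_f/L)·ln[ε/(3.7D) + √(3.17ν²L/(gD³h_f))]
√(gD⁵h_f/L) = √(9.81·0.384⁵·0.944/217) = 0.01888
ε/(3.7D) = 1.27×10^-6; √(3.17ν²L/(gD³h_f)) = 5.03×10^-5
Q = -0.965·0.01888·ln(5.161×10^-5) = 0.1798 m³/s
Check: V = 1.55 m/s, Re = 4.29×10^5, f = 0.01353, h_f = 0.939 m ≈ 0.944 m ✓

Q ≈ 0.180 m³/s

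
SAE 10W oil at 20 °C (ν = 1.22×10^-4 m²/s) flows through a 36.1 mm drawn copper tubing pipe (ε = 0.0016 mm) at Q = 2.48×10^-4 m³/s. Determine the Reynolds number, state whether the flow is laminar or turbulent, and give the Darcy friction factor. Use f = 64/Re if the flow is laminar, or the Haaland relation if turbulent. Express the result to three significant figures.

V = 4Q/(πD²) = 0.2423 m/s
Re = VD/ν = 0.2423·0.0361/1.22×10^-4 = 71.7
Re < 2300 → laminar → f = 64/Re = 0.8927

Re ≈ 71.7; laminar; f = 64/Re ≈ 0.893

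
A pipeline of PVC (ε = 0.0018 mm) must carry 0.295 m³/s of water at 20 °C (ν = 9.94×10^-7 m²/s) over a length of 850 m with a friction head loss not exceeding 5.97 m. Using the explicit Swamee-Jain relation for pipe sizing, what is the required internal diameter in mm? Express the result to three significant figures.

D ≈ 419 mm

Swamee-Jain (Type III): D = 0.66·[ε^1.25·(LQ²/(gh_f))^4.75 + ν·Q^9.4·(L/(gh_f))^5.2]^0.04
LQ²/(gh_f) = 1.263; L/(gh_f) = 14.51
Term 1 = ε^1.25·(…)^4.75 = 2.00×10^-7; Term 2 = ν·Q^9.4·(…)^5.2 = 1.13×10^-5
D = 0.66·(2.00×10^-7 + 1.13×10^-5)^0.04 = 0.4188 m = 419 mm
Check: V = 2.14 m/s, Re = 9.02×10^5, f = 0.01191, h_f = 5.65 m ≈ 5.97 m ✓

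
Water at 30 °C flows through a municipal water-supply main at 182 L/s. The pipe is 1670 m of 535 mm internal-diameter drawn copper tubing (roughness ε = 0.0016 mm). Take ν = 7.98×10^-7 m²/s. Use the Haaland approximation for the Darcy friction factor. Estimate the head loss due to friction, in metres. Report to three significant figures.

V = 4Q/(πD²) = 4·0.182/(π·0.535²) = 0.8096 m/s
Re = VD/ν = 0.8096·0.535/7.98×10^-7 = 5.43×10^5 → turbulent
ε/D = 0.0016/535 = 2.99×10^-6
Haaland: f = 0.01291
h_f = f(L/D)V²/(2g) = 0.01291·(1670/0.535)·0.8096²/(2·9.81) = 1.346 m

h_f ≈ 1.35 m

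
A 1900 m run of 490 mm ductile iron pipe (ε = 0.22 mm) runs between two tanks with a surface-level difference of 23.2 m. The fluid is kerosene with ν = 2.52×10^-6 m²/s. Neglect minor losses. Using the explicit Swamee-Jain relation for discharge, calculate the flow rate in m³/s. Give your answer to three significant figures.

Q ≈ 0.491 m³/s

Swamee-Jain (Type II): Q = -0.965·√(gD⁵h_f/L)·ln[ε/(3.7D) + √(3.17ν²L/(gD³h_f))]
√(gD⁵h_f/L) = √(9.81·0.490⁵·23.2/1900) = 0.05817
ε/(3.7D) = 1.21×10^-4; √(3.17ν²L/(gD³h_f)) = 3.78×10^-5
Q = -0.965·0.05817·ln(1.591×10^-4) = 0.4909 m³/s
Check: V = 2.60 m/s, Re = 5.06×10^5, f = 0.01744, h_f = 23.4 m ≈ 23.2 m ✓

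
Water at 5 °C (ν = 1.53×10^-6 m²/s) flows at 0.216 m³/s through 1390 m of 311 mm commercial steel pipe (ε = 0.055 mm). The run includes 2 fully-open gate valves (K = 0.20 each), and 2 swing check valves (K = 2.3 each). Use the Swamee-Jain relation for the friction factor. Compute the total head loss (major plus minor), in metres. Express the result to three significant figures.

H_L ≈ 29.9 m

V = 4Q/(πD²) = 2.843 m/s; V²/2g = 0.4121 m
Re = 5.78×10^5, ε/D = 1.77×10^-4 → f = 0.01510 (Swamee-Jain)
Major: h_f = f(L/D)·V²/2g = 0.01510·4469·0.4121 = 27.80 m
Minor: ΣK = 5.00; h_m = ΣK·V²/2g = 2.060 m
Total H_L = 27.80 + 2.060 = 29.86 m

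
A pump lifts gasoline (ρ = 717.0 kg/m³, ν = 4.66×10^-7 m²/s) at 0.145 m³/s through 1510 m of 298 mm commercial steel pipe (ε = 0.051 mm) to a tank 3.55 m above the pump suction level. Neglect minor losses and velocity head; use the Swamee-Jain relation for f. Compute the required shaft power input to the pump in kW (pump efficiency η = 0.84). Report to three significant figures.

V = 4Q/(πD²) = 2.079 m/s; Re = 1.33×10^6; ε/D = 1.71×10^-4; f = 0.01421
h_f = f(L/D)V²/2g = 15.86 m
Total head H = z + h_f = 3.55 + 15.86 = 19.41 m
P_hyd = ρgQH = 717.0·9.81·0.145·19.41 = 19.80 kW
P_shaft = P_hyd/η = 19.80/0.84 = 23.57 kW

P_shaft ≈ 23.6 kW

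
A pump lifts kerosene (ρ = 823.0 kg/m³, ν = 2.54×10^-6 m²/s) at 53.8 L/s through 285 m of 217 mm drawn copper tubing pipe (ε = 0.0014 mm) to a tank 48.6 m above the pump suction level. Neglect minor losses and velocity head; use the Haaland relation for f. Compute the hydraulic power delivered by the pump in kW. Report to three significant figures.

P_hyd ≈ 22.2 kW

V = 4Q/(πD²) = 1.455 m/s; Re = 1.24×10^5; ε/D = 6.45×10^-6; f = 0.01707
h_f = f(L/D)V²/2g = 2.418 m
Total head H = z + h_f = 48.6 + 2.418 = 51.02 m
P_hyd = ρgQH = 823.0·9.81·0.0538·51.02 = 22.16 kW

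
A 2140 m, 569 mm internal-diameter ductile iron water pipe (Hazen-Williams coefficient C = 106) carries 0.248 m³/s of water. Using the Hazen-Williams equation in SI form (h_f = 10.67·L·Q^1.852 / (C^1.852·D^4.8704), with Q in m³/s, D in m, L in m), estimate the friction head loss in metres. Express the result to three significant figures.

h_f ≈ 4.77 m

h_f = 10.67·2140·0.248^1.852 / (106^1.852·0.569^4.8704) = 4.775 m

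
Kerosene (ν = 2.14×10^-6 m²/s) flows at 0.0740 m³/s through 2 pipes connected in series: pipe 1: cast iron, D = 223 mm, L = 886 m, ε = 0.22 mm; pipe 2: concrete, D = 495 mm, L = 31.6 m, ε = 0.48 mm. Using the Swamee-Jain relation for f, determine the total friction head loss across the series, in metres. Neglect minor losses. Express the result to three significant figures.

Pipe 1: V = 1.895 m/s, Re = 1.97×10^5, ε/D = 9.87×10^-4, f = 0.02116, h_1 = f(L/D)V²/2g = 15.38 m
Pipe 2: V = 0.3845 m/s, Re = 8.89×10^4, ε/D = 9.70×10^-4, f = 0.02250, h_2 = f(L/D)V²/2g = 0.01082 m
Series → Q common, losses add: H = Σh = 15.39 m

H ≈ 15.4 m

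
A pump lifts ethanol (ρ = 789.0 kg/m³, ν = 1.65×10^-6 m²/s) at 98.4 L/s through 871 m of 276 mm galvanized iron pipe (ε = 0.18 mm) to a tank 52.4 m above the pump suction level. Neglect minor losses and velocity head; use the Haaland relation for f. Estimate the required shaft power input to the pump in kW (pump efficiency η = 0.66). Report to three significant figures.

P_shaft ≈ 70.0 kW

V = 4Q/(πD²) = 1.645 m/s; Re = 2.75×10^5; ε/D = 6.52×10^-4; f = 0.01900
h_f = f(L/D)V²/2g = 8.266 m
Total head H = z + h_f = 52.4 + 8.266 = 60.67 m
P_hyd = ρgQH = 789.0·9.81·0.0984·60.67 = 46.20 kW
P_shaft = P_hyd/η = 46.20/0.66 = 70.01 kW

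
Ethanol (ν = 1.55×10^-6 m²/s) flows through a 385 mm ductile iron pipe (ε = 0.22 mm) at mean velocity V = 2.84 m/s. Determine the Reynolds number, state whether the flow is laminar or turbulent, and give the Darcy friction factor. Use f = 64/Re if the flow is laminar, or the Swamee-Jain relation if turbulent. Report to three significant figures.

Re ≈ 7.05×10^5; turbulent; f ≈ 0.0180

Re = VD/ν = 2.840·0.385/1.55×10^-6 = 7.05×10^5
Re > 4000 → turbulent; ε/D = 5.71×10^-4
Swamee-Jain: f = 0.01796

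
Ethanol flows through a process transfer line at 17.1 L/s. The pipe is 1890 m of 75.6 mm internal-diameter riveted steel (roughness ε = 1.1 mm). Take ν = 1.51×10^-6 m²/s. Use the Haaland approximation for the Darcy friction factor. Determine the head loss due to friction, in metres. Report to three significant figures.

V = 4Q/(πD²) = 4·0.0171/(π·0.0756²) = 3.809 m/s
Re = VD/ν = 3.809·0.0756/1.51×10^-6 = 1.91×10^5 → turbulent
ε/D = 1.1/75.6 = 0.0146
Haaland: f = 0.04353
h_f = f(L/D)V²/(2g) = 0.04353·(1890/0.0756)·3.809²/(2·9.81) = 805.0 m

h_f ≈ 805 m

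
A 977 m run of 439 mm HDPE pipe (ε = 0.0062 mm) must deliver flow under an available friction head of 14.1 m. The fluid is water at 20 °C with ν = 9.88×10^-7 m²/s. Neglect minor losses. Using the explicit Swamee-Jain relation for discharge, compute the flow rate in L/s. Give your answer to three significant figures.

Q ≈ 502 L/s

Swamee-Jain (Type II): Q = -0.965·√(gD⁵h_f/L)·ln[ε/(3.7D) + √(3.17ν²L/(gD³h_f))]
√(gD⁵h_f/L) = √(9.81·0.439⁵·14.1/977) = 0.04805
ε/(3.7D) = 3.82×10^-6; √(3.17ν²L/(gD³h_f)) = 1.61×10^-5
Q = -0.965·0.04805·ln(1.989×10^-5) = 0.5019 m³/s
Check: V = 3.32 m/s, Re = 1.47×10^6, f = 0.01132, h_f = 14.1 m ≈ 14.1 m ✓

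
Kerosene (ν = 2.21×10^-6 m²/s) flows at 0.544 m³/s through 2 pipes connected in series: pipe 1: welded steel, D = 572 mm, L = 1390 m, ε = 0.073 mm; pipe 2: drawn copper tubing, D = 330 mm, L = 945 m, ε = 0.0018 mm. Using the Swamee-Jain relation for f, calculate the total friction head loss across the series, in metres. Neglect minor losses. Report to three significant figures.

Pipe 1: V = 2.117 m/s, Re = 5.48×10^5, ε/D = 1.28×10^-4, f = 0.01464, h_1 = f(L/D)V²/2g = 8.127 m
Pipe 2: V = 6.360 m/s, Re = 9.50×10^5, ε/D = 5.45×10^-6, f = 0.01184, h_2 = f(L/D)V²/2g = 69.91 m
Series → Q common, losses add: H = Σh = 78.04 m

H ≈ 78.0 m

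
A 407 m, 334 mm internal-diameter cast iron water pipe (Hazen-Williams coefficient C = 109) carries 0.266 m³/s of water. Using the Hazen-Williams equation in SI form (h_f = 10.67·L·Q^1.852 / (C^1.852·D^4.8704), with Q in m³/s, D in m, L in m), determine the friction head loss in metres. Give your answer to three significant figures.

h_f ≈ 13.1 m

h_f = 10.67·407·0.266^1.852 / (109^1.852·0.334^4.8704) = 13.15 m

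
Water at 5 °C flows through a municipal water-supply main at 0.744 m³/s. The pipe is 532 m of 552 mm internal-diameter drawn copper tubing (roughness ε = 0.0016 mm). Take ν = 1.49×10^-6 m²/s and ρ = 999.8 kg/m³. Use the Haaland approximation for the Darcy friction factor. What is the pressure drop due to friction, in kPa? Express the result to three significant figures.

V = 4Q/(πD²) = 4·0.744/(π·0.552²) = 3.109 m/s
Re = VD/ν = 3.109·0.552/1.49×10^-6 = 1.15×10^6 → turbulent
ε/D = 0.0016/552 = 2.90×10^-6
Haaland: f = 0.01137
h_f = f(L/D)V²/(2g) = 0.01137·(532/0.552)·3.109²/(2·9.81) = 5.397 m
Δp = ρg·h_f = 999.8·9.81·5.397 = 52.94 kPa

Δp ≈ 52.9 kPa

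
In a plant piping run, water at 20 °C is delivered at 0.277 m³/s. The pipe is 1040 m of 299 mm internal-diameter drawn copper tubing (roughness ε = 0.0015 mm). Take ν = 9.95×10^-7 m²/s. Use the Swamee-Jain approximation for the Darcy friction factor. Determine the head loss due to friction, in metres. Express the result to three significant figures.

V = 4Q/(πD²) = 4·0.277/(π·0.299²) = 3.945 m/s
Re = VD/ν = 3.945·0.299/9.95×10^-7 = 1.19×10^6 → turbulent
ε/D = 0.0015/299 = 5.02×10^-6
Swamee-Jain: f = 0.01142
h_f = f(L/D)V²/(2g) = 0.01142·(1040/0.299)·3.945²/(2·9.81) = 31.51 m

h_f ≈ 31.5 m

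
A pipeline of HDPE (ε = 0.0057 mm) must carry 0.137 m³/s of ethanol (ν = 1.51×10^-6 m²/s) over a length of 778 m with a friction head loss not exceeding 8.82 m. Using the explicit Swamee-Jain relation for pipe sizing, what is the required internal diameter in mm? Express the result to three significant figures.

D ≈ 289 mm

Swamee-Jain (Type III): D = 0.66·[ε^1.25·(LQ²/(gh_f))^4.75 + ν·Q^9.4·(L/(gh_f))^5.2]^0.04
LQ²/(gh_f) = 0.1688; L/(gh_f) = 8.992
Term 1 = ε^1.25·(…)^4.75 = 5.95×10^-11; Term 2 = ν·Q^9.4·(…)^5.2 = 1.06×10^-9
D = 0.66·(5.95×10^-11 + 1.06×10^-9)^0.04 = 0.2894 m = 289 mm
Check: V = 2.08 m/s, Re = 3.99×10^5, f = 0.01391, h_f = 8.27 m ≈ 8.82 m ✓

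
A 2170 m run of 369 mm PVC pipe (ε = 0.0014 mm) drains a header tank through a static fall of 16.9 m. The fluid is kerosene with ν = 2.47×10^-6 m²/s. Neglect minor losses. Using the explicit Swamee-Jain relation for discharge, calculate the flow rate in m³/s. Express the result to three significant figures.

Q ≈ 0.210 m³/s

Swamee-Jain (Type II): Q = -0.965·√(gD⁵h_f/L)·ln[ε/(3.7D) + √(3.17ν²L/(gD³h_f))]
√(gD⁵h_f/L) = √(9.81·0.369⁵·16.9/2170) = 0.02286
ε/(3.7D) = 1.03×10^-6; √(3.17ν²L/(gD³h_f)) = 7.10×10^-5
Q = -0.965·0.02286·ln(7.201×10^-5) = 0.2104 m³/s
Check: V = 1.97 m/s, Re = 2.94×10^5, f = 0.01447, h_f = 16.8 m ≈ 16.9 m ✓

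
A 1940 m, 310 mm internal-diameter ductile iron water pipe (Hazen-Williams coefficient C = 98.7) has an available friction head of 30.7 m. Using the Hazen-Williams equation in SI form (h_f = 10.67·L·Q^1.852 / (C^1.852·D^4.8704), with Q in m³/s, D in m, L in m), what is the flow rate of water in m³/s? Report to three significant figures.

Rearranging: Q = [h_f·C^1.852·D^4.8704 / (10.67·L)]^(1/1.852)
Q = [30.7·98.7^1.852·0.310^4.8704 / (10.67·1940)]^0.540 = 0.1347 m³/s

Q ≈ 0.135 m³/s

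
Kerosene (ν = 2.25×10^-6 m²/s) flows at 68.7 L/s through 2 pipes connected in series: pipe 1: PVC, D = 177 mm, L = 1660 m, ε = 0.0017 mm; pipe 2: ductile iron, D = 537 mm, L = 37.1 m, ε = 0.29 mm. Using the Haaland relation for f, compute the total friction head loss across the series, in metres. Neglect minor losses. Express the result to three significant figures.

Pipe 1: V = 2.792 m/s, Re = 2.20×10^5, ε/D = 9.60×10^-6, f = 0.01528, h_1 = f(L/D)V²/2g = 56.94 m
Pipe 2: V = 0.3033 m/s, Re = 7.24×10^4, ε/D = 5.40×10^-4, f = 0.02113, h_2 = f(L/D)V²/2g = 0.006844 m
Series → Q common, losses add: H = Σh = 56.95 m

H ≈ 56.9 m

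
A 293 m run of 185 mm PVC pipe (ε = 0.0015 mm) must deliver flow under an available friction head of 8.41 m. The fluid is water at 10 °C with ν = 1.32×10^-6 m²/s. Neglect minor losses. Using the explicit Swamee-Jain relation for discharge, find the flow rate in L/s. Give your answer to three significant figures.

Swamee-Jain (Type II): Q = -0.965·√(gD⁵h_f/L)·ln[ε/(3.7D) + √(3.17ν²L/(gD³h_f))]
√(gD⁵h_f/L) = √(9.81·0.185⁵·8.41/293) = 0.007811
ε/(3.7D) = 2.19×10^-6; √(3.17ν²L/(gD³h_f)) = 5.57×10^-5
Q = -0.965·0.007811·ln(5.785×10^-5) = 0.07355 m³/s
Check: V = 2.74 m/s, Re = 3.83×10^5, f = 0.01385, h_f = 8.37 m ≈ 8.41 m ✓

Q ≈ 73.6 L/s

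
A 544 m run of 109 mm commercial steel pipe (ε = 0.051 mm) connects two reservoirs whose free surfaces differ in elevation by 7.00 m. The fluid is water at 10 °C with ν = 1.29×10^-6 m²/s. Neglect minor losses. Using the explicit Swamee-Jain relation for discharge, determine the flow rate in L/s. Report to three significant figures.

Swamee-Jain (Type II): Q = -0.965·√(gD⁵h_f/L)·ln[ε/(3.7D) + √(3.17ν²L/(gD³h_f))]
√(gD⁵h_f/L) = √(9.81·0.109⁵·7.00/544) = 0.001394
ε/(3.7D) = 1.26×10^-4; √(3.17ν²L/(gD³h_f)) = 1.80×10^-4
Q = -0.965·0.001394·ln(3.061×10^-4) = 0.01088 m³/s
Check: V = 1.17 m/s, Re = 9.85×10^4, f = 0.02031, h_f = 7.03 m ≈ 7.00 m ✓

Q ≈ 10.9 L/s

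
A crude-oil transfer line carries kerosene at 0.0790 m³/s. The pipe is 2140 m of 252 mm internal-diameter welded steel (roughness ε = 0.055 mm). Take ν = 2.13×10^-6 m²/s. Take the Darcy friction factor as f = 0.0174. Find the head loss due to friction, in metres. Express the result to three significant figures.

V = 4Q/(πD²) = 4·0.0790/(π·0.252²) = 1.584 m/s
h_f = f(L/D)V²/(2g) = 0.01740·(2140/0.252)·1.584²/(2·9.81) = 18.89 m

h_f ≈ 18.9 m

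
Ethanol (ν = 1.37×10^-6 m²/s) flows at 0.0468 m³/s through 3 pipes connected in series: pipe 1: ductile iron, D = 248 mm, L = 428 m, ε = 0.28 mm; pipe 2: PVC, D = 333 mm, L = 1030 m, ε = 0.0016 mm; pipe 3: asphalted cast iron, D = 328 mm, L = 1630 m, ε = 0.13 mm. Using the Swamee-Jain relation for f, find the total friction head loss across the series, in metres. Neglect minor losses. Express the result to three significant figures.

H ≈ 4.07 m

Pipe 1: V = 0.9688 m/s, Re = 1.75×10^5, ε/D = 0.00113, f = 0.02185, h_1 = f(L/D)V²/2g = 1.804 m
Pipe 2: V = 0.5374 m/s, Re = 1.31×10^5, ε/D = 4.80×10^-6, f = 0.01694, h_2 = f(L/D)V²/2g = 0.7712 m
Pipe 3: V = 0.5539 m/s, Re = 1.33×10^5, ε/D = 3.96×10^-4, f = 0.01923, h_3 = f(L/D)V²/2g = 1.494 m
Series → Q common, losses add: H = Σh = 4.070 m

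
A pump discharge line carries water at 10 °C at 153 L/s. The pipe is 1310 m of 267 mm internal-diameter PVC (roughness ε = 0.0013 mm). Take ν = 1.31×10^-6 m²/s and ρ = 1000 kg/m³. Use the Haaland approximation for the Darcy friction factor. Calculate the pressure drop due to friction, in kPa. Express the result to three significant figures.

V = 4Q/(πD²) = 4·0.153/(π·0.267²) = 2.733 m/s
Re = VD/ν = 2.733·0.267/1.31×10^-6 = 5.57×10^5 → turbulent
ε/D = 0.0013/267 = 4.87×10^-6
Haaland: f = 0.01287
h_f = f(L/D)V²/(2g) = 0.01287·(1310/0.267)·2.733²/(2·9.81) = 24.04 m
Δp = ρg·h_f = 1000·9.81·24.04 = 235.8 kPa

Δp ≈ 236 kPa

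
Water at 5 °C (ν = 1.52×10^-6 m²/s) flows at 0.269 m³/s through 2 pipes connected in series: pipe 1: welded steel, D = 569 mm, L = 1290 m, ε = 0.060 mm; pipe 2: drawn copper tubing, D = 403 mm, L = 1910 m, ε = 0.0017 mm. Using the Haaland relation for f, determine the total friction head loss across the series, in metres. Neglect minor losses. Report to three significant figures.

Pipe 1: V = 1.058 m/s, Re = 3.96×10^5, ε/D = 1.05×10^-4, f = 0.01473, h_1 = f(L/D)V²/2g = 1.905 m
Pipe 2: V = 2.109 m/s, Re = 5.59×10^5, ε/D = 4.22×10^-6, f = 0.01286, h_2 = f(L/D)V²/2g = 13.81 m
Series → Q common, losses add: H = Σh = 15.72 m

H ≈ 15.7 m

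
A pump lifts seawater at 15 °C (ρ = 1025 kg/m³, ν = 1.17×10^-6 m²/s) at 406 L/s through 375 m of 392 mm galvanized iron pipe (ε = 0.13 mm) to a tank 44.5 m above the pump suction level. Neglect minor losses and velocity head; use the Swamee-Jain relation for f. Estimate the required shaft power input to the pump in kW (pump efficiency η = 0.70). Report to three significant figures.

P_shaft ≈ 311 kW

V = 4Q/(πD²) = 3.364 m/s; Re = 1.13×10^6; ε/D = 3.32×10^-4; f = 0.01596
h_f = f(L/D)V²/2g = 8.806 m
Total head H = z + h_f = 44.5 + 8.806 = 53.31 m
P_hyd = ρgQH = 1025·9.81·0.406·53.31 = 217.6 kW
P_shaft = P_hyd/η = 217.6/0.70 = 310.9 kW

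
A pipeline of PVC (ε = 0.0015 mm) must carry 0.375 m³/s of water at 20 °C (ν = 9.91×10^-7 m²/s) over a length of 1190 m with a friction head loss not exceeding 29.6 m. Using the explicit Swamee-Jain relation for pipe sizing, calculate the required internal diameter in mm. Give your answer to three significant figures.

Swamee-Jain (Type III): D = 0.66·[ε^1.25·(LQ²/(gh_f))^4.75 + ν·Q^9.4·(L/(gh_f))^5.2]^0.04
LQ²/(gh_f) = 0.5763; L/(gh_f) = 4.098
Term 1 = ε^1.25·(…)^4.75 = 3.83×10^-9; Term 2 = ν·Q^9.4·(…)^5.2 = 1.50×10^-7
D = 0.66·(3.83×10^-9 + 1.50×10^-7)^0.04 = 0.3524 m = 352 mm
Check: V = 3.84 m/s, Re = 1.37×10^6, f = 0.01115, h_f = 28.4 m ≈ 29.6 m ✓

D ≈ 352 mm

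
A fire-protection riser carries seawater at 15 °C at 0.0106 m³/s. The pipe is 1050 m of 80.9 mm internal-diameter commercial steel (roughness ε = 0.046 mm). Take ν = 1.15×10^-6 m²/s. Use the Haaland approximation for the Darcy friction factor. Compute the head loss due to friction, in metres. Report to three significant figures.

V = 4Q/(πD²) = 4·0.0106/(π·0.0809²) = 2.062 m/s
Re = VD/ν = 2.062·0.0809/1.15×10^-6 = 1.45×10^5 → turbulent
ε/D = 0.046/80.9 = 5.69×10^-4
Haaland: f = 0.01954
h_f = f(L/D)V²/(2g) = 0.01954·(1050/0.0809)·2.062²/(2·9.81) = 54.96 m

h_f ≈ 55.0 m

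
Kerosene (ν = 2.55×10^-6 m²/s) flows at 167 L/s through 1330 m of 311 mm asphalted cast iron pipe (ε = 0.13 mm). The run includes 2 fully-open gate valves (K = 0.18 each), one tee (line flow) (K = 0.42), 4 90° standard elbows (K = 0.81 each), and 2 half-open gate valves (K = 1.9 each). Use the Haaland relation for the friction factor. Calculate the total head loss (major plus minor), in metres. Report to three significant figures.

H_L ≈ 20.6 m

V = 4Q/(πD²) = 2.198 m/s; V²/2g = 0.2463 m
Re = 2.68×10^5, ε/D = 4.18×10^-4 → f = 0.01773 (Haaland)
Major: h_f = f(L/D)·V²/2g = 0.01773·4277·0.2463 = 18.68 m
Minor: ΣK = 7.82; h_m = ΣK·V²/2g = 1.926 m
Total H_L = 18.68 + 1.926 = 20.61 m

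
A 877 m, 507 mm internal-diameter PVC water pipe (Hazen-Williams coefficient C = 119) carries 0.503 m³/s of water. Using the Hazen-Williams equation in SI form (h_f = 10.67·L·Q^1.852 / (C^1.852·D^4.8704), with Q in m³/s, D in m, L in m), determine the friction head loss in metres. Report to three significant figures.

h_f ≈ 10.3 m

h_f = 10.67·877·0.503^1.852 / (119^1.852·0.507^4.8704) = 10.26 m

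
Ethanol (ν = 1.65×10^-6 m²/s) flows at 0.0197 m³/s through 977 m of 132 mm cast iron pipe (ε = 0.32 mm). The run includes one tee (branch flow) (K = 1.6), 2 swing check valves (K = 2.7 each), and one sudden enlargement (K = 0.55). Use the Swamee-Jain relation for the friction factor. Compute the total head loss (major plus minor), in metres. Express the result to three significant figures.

H_L ≈ 21.3 m

V = 4Q/(πD²) = 1.440 m/s; V²/2g = 0.1056 m
Re = 1.15×10^5, ε/D = 0.00242 → f = 0.02620 (Swamee-Jain)
Major: h_f = f(L/D)·V²/2g = 0.02620·7402·0.1056 = 20.48 m
Minor: ΣK = 7.55; h_m = ΣK·V²/2g = 0.7975 m
Total H_L = 20.48 + 0.7975 = 21.28 m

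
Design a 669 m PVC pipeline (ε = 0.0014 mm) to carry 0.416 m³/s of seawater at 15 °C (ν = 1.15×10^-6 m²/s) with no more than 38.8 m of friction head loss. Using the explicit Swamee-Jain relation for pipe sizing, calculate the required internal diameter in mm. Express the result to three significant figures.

D ≈ 309 mm

Swamee-Jain (Type III): D = 0.66·[ε^1.25·(LQ²/(gh_f))^4.75 + ν·Q^9.4·(L/(gh_f))^5.2]^0.04
LQ²/(gh_f) = 0.3042; L/(gh_f) = 1.758
Term 1 = ε^1.25·(…)^4.75 = 1.69×10^-10; Term 2 = ν·Q^9.4·(…)^5.2 = 5.67×10^-9
D = 0.66·(1.69×10^-10 + 5.67×10^-9)^0.04 = 0.3092 m = 309 mm
Check: V = 5.54 m/s, Re = 1.49×10^6, f = 0.01101, h_f = 37.3 m ≈ 38.8 m ✓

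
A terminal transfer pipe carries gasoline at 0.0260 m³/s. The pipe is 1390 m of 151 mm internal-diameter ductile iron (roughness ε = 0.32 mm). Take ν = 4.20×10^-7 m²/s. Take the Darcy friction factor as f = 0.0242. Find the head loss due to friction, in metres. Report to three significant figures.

h_f ≈ 23.9 m

V = 4Q/(πD²) = 4·0.0260/(π·0.151²) = 1.452 m/s
h_f = f(L/D)V²/(2g) = 0.02420·(1390/0.151)·1.452²/(2·9.81) = 23.93 m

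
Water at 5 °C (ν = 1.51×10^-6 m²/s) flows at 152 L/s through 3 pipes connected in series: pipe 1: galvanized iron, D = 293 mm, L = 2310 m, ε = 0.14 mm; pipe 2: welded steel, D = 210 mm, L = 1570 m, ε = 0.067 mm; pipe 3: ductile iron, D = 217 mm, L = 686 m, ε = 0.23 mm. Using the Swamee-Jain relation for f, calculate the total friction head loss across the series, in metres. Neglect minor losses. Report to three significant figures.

Pipe 1: V = 2.254 m/s, Re = 4.37×10^5, ε/D = 4.78×10^-4, f = 0.01776, h_1 = f(L/D)V²/2g = 36.28 m
Pipe 2: V = 4.388 m/s, Re = 6.10×10^5, ε/D = 3.19×10^-4, f = 0.01632, h_2 = f(L/D)V²/2g = 119.8 m
Pipe 3: V = 4.110 m/s, Re = 5.91×10^5, ε/D = 0.00106, f = 0.02052, h_3 = f(L/D)V²/2g = 55.84 m
Series → Q common, losses add: H = Σh = 211.9 m

H ≈ 212 m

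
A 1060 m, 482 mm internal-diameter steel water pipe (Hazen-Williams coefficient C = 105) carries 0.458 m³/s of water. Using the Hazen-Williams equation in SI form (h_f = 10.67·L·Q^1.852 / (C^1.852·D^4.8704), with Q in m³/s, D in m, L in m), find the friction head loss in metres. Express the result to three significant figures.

h_f ≈ 16.8 m

h_f = 10.67·1060·0.458^1.852 / (105^1.852·0.482^4.8704) = 16.82 m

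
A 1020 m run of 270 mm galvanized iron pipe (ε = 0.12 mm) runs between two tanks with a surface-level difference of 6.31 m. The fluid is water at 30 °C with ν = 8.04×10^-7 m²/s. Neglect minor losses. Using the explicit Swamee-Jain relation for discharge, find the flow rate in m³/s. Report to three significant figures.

Swamee-Jain (Type II): Q = -0.965·√(gD⁵h_f/L)·ln[ε/(3.7D) + √(3.17ν²L/(gD³h_f))]
√(gD⁵h_f/L) = √(9.81·0.270⁵·6.31/1020) = 0.009332
ε/(3.7D) = 1.20×10^-4; √(3.17ν²L/(gD³h_f)) = 4.14×10^-5
Q = -0.965·0.009332·ln(1.615×10^-4) = 0.07862 m³/s
Check: V = 1.37 m/s, Re = 4.61×10^5, f = 0.01750, h_f = 6.35 m ≈ 6.31 m ✓

Q ≈ 0.0786 m³/s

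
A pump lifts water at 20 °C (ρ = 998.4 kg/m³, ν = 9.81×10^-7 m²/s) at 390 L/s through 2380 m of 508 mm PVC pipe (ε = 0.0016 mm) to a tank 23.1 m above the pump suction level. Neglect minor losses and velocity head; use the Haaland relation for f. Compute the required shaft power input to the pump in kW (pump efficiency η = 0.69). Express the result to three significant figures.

V = 4Q/(πD²) = 1.924 m/s; Re = 9.96×10^5; ε/D = 3.15×10^-6; f = 0.01164
h_f = f(L/D)V²/2g = 10.30 m
Total head H = z + h_f = 23.1 + 10.30 = 33.40 m
P_hyd = ρgQH = 998.4·9.81·0.390·33.40 = 127.6 kW
P_shaft = P_hyd/η = 127.6/0.69 = 184.9 kW

P_shaft ≈ 185 kW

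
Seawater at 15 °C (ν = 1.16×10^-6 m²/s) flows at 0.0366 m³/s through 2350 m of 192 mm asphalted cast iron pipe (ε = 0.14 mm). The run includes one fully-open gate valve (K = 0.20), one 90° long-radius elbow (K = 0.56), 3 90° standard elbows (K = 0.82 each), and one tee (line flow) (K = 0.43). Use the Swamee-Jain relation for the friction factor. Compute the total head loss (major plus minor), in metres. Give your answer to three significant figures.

H_L ≈ 20.2 m

V = 4Q/(πD²) = 1.264 m/s; V²/2g = 0.08145 m
Re = 2.09×10^5, ε/D = 7.29×10^-4 → f = 0.01998 (Swamee-Jain)
Major: h_f = f(L/D)·V²/2g = 0.01998·12240·0.08145 = 19.92 m
Minor: ΣK = 3.65; h_m = ΣK·V²/2g = 0.2973 m
Total H_L = 19.92 + 0.2973 = 20.22 m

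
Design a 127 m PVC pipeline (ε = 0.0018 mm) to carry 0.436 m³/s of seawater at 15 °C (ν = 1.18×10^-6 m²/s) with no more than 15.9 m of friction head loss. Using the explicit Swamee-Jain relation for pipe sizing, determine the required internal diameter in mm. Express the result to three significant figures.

Swamee-Jain (Type III): D = 0.66·[ε^1.25·(LQ²/(gh_f))^4.75 + ν·Q^9.4·(L/(gh_f))^5.2]^0.04
LQ²/(gh_f) = 0.1548; L/(gh_f) = 0.8142
Term 1 = ε^1.25·(…)^4.75 = 9.34×10^-12; Term 2 = ν·Q^9.4·(…)^5.2 = 1.66×10^-10
D = 0.66·(9.34×10^-12 + 1.66×10^-10)^0.04 = 0.2687 m = 269 mm
Check: V = 7.69 m/s, Re = 1.75×10^6, f = 0.01082, h_f = 15.4 m ≈ 15.9 m ✓

D ≈ 269 mm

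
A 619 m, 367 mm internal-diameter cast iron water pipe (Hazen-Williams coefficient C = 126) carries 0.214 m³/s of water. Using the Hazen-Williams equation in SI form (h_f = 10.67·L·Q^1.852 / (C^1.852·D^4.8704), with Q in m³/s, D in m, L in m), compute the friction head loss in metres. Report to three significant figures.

h_f ≈ 6.46 m

h_f = 10.67·619·0.214^1.852 / (126^1.852·0.367^4.8704) = 6.459 m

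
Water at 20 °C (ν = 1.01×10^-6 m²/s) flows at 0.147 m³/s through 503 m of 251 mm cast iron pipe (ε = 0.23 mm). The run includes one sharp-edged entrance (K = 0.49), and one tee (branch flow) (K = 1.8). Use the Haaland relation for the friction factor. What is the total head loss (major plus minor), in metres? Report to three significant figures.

H_L ≈ 18.7 m

V = 4Q/(πD²) = 2.971 m/s; V²/2g = 0.4498 m
Re = 7.38×10^5, ε/D = 9.16×10^-4 → f = 0.01964 (Haaland)
Major: h_f = f(L/D)·V²/2g = 0.01964·2004·0.4498 = 17.71 m
Minor: ΣK = 2.29; h_m = ΣK·V²/2g = 1.030 m
Total H_L = 17.71 + 1.030 = 18.74 m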